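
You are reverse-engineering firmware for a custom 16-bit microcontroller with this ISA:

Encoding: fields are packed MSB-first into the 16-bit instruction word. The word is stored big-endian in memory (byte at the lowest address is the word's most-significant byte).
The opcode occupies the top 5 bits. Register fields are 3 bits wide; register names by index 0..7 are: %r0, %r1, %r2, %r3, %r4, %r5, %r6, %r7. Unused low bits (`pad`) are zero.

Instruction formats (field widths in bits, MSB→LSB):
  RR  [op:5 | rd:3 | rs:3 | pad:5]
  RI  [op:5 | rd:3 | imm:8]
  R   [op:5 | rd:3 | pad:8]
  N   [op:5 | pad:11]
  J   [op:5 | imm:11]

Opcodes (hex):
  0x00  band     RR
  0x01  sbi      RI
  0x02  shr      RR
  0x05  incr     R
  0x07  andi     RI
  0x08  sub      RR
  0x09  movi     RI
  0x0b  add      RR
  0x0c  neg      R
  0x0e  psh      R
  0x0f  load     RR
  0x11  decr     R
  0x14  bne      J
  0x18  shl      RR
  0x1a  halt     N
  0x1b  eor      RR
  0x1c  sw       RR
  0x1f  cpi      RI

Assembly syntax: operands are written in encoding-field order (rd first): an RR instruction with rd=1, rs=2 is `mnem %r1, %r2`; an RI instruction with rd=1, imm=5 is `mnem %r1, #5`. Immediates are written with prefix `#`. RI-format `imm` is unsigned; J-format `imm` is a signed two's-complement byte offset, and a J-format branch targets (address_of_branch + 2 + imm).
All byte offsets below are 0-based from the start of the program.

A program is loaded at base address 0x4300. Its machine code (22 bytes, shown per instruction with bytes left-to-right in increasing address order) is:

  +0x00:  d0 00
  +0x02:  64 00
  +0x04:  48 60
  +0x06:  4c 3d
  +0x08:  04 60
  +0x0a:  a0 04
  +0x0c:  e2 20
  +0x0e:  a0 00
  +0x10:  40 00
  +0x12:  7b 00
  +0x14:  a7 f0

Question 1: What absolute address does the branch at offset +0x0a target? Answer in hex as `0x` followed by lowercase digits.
0x4310

+0x0a: a0 04 ⇒ word 0xa004 (big)
  top 5b → 0x14 → bne [J]
  imm@[10:0]=0x4 ⇒ #4
  target = base 0x4300 + off 0x0a + 2 + imm 4 = 0x4310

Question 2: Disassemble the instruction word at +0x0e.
bne #0

[0e] a0 00 → 0xa000
  opcode bits[15:11]=0x14: bne/J
  imm@[10:0]=0x0 ⇒ #0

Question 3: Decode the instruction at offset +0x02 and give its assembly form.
@+02  big-endian(64 00) = 0x6400
  top 5b → 0xc → neg [R]
  [10:8] rd=4 = %r4

neg %r4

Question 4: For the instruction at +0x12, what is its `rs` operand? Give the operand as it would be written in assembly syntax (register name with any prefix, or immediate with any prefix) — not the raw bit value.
%r0

@+12  big-endian(7b 00) = 0x7b00
  opcode bits[15:11]=0xf: load/RR
  [10:8] rd=3 = %r3
  [7:5] rs=0 = %r0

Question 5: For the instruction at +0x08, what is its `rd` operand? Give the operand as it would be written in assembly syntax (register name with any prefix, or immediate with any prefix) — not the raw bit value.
+0x08: 04 60 ⇒ word 0x0460 (big)
  op=0x0460>>11=0x0 ⇒ band (RR)
  rd: (w>>8)&0x7=0x4 → %r4
  rs: (w>>5)&0x7=0x3 → %r3

%r4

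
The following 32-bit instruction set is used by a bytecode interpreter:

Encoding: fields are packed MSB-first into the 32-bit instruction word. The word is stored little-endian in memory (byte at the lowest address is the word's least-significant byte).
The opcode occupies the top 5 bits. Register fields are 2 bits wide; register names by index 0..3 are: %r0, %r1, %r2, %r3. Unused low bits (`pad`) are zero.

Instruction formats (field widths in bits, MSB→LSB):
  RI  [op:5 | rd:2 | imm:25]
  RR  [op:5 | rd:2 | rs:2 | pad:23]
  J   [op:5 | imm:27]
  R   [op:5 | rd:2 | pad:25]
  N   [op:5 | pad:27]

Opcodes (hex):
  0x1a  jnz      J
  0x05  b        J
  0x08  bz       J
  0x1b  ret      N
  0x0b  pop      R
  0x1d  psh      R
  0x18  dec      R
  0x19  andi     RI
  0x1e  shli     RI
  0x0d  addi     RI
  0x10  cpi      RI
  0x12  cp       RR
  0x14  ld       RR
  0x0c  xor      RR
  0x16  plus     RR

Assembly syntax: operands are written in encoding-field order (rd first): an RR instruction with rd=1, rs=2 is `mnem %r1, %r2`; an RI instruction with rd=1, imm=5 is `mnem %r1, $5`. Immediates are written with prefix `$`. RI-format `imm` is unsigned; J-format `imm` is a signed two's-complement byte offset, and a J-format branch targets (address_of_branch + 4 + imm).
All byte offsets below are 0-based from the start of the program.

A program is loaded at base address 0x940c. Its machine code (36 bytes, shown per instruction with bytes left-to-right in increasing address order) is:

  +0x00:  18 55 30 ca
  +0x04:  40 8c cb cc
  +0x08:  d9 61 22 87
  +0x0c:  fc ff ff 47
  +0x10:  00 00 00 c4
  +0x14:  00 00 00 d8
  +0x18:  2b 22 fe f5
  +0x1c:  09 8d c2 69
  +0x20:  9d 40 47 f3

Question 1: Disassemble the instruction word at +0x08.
cpi %r3, $19030489

[08] d9 61 22 87 → 0x872261d9
  opcode bits[31:27]=0x10: cpi/RI
  rd@[26:25]=0x3 ⇒ %r3
  imm@[24:0]=0x12261d9 ⇒ $19030489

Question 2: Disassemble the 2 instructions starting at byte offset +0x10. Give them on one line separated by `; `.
@+10  little-endian(00 00 00 c4) = 0xc4000000
  top 5b → 0x18 → dec [R]
  [26:25] rd=2 = %r2
@+14  little-endian(00 00 00 d8) = 0xd8000000
  top 5b → 0x1b → ret [N]

dec %r2; ret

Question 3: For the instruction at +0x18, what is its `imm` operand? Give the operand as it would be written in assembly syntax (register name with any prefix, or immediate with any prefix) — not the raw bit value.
$33432107

+0x18: 2b 22 fe f5 ⇒ word 0xf5fe222b (little)
  top 5b → 0x1e → shli [RI]
  [26:25] rd=2 = %r2
  [24:0] imm=33432107 = $33432107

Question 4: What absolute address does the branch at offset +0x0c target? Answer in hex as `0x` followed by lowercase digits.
0x9418

off 0x0c: read fc ff ff 47 as little → 0x47fffffc
  top 5b → 0x8 → bz [J]
  [26:0] imm=134217724 (s27→-4) = $-4
  target = base 0x940c + off 0x0c + 4 + imm -4 = 0x9418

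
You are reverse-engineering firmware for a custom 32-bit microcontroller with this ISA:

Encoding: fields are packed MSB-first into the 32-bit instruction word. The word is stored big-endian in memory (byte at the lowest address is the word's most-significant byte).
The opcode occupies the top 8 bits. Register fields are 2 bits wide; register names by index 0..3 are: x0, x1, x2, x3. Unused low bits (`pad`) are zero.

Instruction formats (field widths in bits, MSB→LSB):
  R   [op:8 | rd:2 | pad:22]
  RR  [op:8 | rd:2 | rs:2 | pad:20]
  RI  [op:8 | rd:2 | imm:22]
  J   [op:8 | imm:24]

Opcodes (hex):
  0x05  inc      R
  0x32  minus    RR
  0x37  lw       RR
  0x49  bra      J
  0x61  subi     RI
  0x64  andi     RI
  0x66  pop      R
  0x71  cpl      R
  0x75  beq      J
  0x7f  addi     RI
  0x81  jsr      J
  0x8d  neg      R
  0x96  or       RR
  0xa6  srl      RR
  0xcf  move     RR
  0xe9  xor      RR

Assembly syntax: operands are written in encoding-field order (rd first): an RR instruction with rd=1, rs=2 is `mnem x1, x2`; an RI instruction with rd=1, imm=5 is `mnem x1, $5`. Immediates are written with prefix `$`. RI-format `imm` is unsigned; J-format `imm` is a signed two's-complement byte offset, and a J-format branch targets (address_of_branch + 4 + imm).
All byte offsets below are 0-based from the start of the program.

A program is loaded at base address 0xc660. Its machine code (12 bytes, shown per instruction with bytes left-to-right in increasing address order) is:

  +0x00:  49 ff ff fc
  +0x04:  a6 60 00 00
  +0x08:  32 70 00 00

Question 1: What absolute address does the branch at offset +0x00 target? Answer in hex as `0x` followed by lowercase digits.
0xc660

+0x00: 49 ff ff fc ⇒ word 0x49fffffc (big)
  opcode bits[31:24]=0x49: bra/J
  [23:0] imm=16777212 (s24→-4) = $-4
  target = base 0xc660 + off 0x00 + 4 + imm -4 = 0xc660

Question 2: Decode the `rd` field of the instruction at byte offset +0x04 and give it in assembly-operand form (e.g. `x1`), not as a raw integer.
x1

+0x04: a6 60 00 00 ⇒ word 0xa6600000 (big)
  top 8b → 0xa6 → srl [RR]
  [23:22] rd=1 = x1
  [21:20] rs=2 = x2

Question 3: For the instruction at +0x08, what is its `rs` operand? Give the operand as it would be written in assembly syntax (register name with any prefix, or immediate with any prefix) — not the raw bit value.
x3

off 0x08: read 32 70 00 00 as big → 0x32700000
  op=0x32700000>>24=0x32 ⇒ minus (RR)
  rd@[23:22]=0x1 ⇒ x1
  rs@[21:20]=0x3 ⇒ x3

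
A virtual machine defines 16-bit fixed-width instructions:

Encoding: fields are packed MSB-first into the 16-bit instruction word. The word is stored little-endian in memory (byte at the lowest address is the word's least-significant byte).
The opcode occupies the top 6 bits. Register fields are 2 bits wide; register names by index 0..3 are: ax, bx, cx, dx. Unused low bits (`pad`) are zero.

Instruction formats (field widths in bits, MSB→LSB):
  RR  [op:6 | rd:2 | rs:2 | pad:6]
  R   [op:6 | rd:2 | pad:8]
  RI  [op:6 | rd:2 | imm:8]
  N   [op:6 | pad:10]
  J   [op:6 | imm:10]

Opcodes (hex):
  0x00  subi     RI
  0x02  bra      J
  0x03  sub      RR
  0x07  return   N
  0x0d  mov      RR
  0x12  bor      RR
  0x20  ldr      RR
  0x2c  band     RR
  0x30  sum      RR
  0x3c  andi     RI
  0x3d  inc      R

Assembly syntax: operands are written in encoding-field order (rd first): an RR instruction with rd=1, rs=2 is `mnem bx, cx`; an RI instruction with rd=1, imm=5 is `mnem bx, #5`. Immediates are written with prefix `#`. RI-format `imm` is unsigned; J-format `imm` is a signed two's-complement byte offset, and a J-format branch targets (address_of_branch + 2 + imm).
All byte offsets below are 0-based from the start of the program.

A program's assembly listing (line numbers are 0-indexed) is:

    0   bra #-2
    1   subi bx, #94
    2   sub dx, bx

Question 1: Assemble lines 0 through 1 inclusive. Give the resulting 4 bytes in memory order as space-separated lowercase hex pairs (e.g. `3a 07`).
fe 0b 5e 01

0. bra fields op=0x2:6|imm=-2:10 → word 0bfeh → fe 0b
1. subi fields op=0x0:6|rd=1:2|imm=94:8 → word 015eh → 5e 01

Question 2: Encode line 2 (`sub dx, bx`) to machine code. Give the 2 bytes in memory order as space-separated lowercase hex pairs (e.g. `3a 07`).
line 2 (sub): pack op=0x3:6|rd=3:2|rs=1:2|pad=0:6 = 0x0f40; little→ 40 0f

40 0f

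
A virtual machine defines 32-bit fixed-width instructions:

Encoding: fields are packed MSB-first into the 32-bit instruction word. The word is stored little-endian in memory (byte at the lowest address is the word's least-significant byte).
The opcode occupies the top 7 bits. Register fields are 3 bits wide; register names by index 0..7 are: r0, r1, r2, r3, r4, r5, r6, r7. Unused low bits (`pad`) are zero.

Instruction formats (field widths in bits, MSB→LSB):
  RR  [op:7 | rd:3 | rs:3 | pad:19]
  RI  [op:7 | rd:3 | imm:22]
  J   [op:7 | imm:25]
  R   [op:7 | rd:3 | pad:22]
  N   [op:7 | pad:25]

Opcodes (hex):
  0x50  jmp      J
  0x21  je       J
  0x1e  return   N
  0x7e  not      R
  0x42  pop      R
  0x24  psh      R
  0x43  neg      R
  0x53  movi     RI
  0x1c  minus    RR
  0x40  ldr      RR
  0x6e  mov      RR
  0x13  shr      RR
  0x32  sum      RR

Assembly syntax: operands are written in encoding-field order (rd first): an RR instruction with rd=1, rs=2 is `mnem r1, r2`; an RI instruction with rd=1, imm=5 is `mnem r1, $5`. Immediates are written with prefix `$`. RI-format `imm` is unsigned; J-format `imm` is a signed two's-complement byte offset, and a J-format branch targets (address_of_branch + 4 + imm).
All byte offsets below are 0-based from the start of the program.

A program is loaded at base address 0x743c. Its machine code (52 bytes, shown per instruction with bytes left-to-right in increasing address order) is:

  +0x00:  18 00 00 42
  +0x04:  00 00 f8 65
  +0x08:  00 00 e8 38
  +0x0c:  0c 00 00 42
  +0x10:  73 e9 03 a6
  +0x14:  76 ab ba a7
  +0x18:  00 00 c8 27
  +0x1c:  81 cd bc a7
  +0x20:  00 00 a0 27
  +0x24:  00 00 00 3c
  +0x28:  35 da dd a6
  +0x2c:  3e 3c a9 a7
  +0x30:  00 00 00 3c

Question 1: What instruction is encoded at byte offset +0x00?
je $24

@+00  little-endian(18 00 00 42) = 0x42000018
  opcode bits[31:25]=0x21: je/J
  imm: (w>>0)&0x1ffffff=0x18 → $24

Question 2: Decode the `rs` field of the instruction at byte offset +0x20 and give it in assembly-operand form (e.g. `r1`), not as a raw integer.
@+20  little-endian(00 00 a0 27) = 0x27a00000
  opcode bits[31:25]=0x13: shr/RR
  rd@[24:22]=0x6 ⇒ r6
  rs@[21:19]=0x4 ⇒ r4

r4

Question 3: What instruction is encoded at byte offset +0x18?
@+18  little-endian(00 00 c8 27) = 0x27c80000
  op=0x27c80000>>25=0x13 ⇒ shr (RR)
  rd: (w>>22)&0x7=0x7 → r7
  rs: (w>>19)&0x7=0x1 → r1

shr r7, r1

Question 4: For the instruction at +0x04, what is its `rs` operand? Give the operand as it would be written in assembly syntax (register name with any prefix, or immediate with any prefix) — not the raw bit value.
r7

@+04  little-endian(00 00 f8 65) = 0x65f80000
  top 7b → 0x32 → sum [RR]
  rd@[24:22]=0x7 ⇒ r7
  rs@[21:19]=0x7 ⇒ r7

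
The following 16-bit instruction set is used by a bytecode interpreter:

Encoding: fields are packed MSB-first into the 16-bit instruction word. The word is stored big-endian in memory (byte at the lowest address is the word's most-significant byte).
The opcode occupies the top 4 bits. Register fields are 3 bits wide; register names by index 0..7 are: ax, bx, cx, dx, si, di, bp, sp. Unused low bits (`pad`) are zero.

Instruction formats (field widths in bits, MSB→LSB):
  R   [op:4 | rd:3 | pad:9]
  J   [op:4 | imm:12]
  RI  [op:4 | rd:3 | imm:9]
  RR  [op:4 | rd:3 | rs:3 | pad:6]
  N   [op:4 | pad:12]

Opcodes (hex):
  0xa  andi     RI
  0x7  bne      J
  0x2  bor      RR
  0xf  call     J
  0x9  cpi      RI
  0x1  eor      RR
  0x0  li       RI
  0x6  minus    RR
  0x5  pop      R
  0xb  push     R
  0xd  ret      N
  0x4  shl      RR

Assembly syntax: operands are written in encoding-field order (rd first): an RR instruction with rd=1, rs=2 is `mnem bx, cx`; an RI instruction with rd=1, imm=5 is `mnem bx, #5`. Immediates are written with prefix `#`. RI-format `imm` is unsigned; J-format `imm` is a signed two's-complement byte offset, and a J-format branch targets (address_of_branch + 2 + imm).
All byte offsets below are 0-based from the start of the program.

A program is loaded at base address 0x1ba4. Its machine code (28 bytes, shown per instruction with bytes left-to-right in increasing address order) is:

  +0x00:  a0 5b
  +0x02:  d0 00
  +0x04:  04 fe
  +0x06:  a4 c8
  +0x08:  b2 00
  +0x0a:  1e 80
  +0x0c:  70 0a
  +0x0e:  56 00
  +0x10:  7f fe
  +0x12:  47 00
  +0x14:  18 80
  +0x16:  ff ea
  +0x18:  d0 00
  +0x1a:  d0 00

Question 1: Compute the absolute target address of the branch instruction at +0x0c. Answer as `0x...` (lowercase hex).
0x1bbc

off 0x0c: read 70 0a as big → 0x700a
  op=0x700a>>12=0x7 ⇒ bne (J)
  [11:0] imm=10 = #10
  target = base 0x1ba4 + off 0x0c + 2 + imm 10 = 0x1bbc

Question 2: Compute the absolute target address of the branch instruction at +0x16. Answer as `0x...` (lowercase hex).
+0x16: ff ea ⇒ word 0xffea (big)
  op=0xffea>>12=0xf ⇒ call (J)
  imm: (w>>0)&0xfff=0xfea (s12→-22) → #-22
  target = base 0x1ba4 + off 0x16 + 2 + imm -22 = 0x1ba6

0x1ba6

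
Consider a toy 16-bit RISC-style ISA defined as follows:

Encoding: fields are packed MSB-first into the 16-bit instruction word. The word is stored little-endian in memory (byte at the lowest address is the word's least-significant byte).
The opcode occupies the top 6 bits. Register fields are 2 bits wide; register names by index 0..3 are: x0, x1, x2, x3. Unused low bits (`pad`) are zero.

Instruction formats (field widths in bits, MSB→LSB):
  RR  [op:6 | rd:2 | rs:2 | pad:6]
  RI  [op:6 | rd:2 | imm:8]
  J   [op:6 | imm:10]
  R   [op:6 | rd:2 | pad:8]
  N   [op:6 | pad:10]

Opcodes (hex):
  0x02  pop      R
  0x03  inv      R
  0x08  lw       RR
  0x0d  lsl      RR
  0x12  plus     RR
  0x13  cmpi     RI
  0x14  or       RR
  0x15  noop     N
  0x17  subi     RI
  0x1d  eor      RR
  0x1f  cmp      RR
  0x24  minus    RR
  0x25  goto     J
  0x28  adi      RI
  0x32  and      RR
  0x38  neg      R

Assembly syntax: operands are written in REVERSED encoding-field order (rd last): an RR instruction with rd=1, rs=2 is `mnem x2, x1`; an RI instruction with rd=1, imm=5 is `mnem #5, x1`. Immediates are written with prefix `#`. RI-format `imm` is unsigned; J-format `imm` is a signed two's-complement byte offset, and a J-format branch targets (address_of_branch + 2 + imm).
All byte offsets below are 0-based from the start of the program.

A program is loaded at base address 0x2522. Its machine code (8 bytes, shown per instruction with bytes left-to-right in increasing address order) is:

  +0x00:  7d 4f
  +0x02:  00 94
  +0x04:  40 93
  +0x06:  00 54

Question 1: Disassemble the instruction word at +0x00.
cmpi #125, x3

[00] 7d 4f → 0x4f7d
  top 6b → 0x13 → cmpi [RI]
  rd: (w>>8)&0x3=0x3 → x3
  imm: (w>>0)&0xff=0x7d → #125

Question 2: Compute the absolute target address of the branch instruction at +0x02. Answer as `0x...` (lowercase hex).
[02] 00 94 → 0x9400
  opcode bits[15:10]=0x25: goto/J
  imm: (w>>0)&0x3ff=0x0 → #0
  target = base 0x2522 + off 0x02 + 2 + imm 0 = 0x2526

0x2526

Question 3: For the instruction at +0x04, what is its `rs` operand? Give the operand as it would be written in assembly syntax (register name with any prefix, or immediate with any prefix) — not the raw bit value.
x1

+0x04: 40 93 ⇒ word 0x9340 (little)
  opcode bits[15:10]=0x24: minus/RR
  rd: (w>>8)&0x3=0x3 → x3
  rs: (w>>6)&0x3=0x1 → x1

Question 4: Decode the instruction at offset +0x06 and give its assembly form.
noop

[06] 00 54 → 0x5400
  op=0x5400>>10=0x15 ⇒ noop (N)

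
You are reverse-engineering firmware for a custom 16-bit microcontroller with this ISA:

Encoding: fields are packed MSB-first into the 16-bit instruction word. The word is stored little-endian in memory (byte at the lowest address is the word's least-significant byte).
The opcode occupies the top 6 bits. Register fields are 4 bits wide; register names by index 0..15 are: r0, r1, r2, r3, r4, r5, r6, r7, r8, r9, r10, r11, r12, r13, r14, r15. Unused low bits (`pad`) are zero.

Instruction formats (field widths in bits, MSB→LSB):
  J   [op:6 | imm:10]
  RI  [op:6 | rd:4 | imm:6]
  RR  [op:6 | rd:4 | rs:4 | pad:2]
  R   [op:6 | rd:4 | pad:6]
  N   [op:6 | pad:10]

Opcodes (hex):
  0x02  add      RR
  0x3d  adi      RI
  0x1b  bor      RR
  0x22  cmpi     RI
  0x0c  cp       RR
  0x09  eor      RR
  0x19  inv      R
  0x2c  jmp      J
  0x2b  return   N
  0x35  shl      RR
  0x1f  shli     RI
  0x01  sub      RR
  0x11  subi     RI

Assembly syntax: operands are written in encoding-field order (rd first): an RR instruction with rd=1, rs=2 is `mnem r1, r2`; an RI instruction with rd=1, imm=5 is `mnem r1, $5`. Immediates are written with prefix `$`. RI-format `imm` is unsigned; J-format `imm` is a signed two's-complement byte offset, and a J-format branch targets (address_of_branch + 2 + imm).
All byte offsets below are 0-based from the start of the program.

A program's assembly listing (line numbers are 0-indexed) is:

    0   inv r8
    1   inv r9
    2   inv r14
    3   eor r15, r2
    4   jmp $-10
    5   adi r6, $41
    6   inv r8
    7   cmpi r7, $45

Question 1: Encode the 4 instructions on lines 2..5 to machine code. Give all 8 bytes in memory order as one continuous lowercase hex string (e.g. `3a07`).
8067c827f6b3a9f5

L2: inv op=0x19:6|rd=14:4|pad=0:6 ⇒ 0x6780 ⇒ little 80 67
L3: eor op=0x9:6|rd=15:4|rs=2:4|pad=0:2 ⇒ 0x27c8 ⇒ little c8 27
L4: jmp op=0x2c:6|imm=-10:10 ⇒ 0xb3f6 ⇒ little f6 b3
L5: adi op=0x3d:6|rd=6:4|imm=41:6 ⇒ 0xf5a9 ⇒ little a9 f5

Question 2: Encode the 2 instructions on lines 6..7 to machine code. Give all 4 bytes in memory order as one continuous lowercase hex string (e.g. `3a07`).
0066ed89

6. inv fields op=0x19:6|rd=8:4|pad=0:6 → word 6600h → 00 66
7. cmpi fields op=0x22:6|rd=7:4|imm=45:6 → word 89edh → ed 89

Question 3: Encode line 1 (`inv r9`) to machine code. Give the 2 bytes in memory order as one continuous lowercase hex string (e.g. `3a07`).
4066

line 1 (inv): pack op=0x19:6|rd=9:4|pad=0:6 = 0x6640; little→ 40 66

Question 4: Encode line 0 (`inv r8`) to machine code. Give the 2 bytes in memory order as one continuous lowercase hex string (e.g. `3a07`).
0066

0. inv fields op=0x19:6|rd=8:4|pad=0:6 → word 6600h → 00 66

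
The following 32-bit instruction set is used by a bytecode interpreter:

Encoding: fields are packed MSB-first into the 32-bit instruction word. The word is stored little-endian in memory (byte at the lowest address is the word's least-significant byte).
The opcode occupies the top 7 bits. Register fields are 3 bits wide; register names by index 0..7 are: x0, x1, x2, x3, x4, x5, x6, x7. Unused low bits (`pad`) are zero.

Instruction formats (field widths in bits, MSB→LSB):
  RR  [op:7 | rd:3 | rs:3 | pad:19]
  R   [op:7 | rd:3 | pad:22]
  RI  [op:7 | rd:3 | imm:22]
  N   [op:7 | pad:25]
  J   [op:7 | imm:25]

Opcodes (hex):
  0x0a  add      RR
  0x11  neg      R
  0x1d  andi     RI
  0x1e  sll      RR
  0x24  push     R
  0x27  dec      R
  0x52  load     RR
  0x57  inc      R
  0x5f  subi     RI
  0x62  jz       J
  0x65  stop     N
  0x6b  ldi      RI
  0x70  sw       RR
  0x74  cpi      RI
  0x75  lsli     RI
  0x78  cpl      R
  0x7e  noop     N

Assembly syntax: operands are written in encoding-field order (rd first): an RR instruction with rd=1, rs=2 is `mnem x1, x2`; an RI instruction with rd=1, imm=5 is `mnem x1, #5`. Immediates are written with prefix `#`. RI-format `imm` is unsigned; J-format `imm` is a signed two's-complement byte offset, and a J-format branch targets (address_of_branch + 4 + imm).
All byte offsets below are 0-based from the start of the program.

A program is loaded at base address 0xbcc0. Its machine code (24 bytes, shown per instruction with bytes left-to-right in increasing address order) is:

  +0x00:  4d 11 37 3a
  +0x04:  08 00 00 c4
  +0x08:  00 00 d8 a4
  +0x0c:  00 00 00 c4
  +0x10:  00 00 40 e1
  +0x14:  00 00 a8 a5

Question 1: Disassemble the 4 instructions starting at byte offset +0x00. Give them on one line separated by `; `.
[00] 4d 11 37 3a → 0x3a37114d
  opcode bits[31:25]=0x1d: andi/RI
  rd: (w>>22)&0x7=0x0 → x0
  imm: (w>>0)&0x3fffff=0x37114d → #3608909
[04] 08 00 00 c4 → 0xc4000008
  opcode bits[31:25]=0x62: jz/J
  imm: (w>>0)&0x1ffffff=0x8 → #8
[08] 00 00 d8 a4 → 0xa4d80000
  opcode bits[31:25]=0x52: load/RR
  rd: (w>>22)&0x7=0x3 → x3
  rs: (w>>19)&0x7=0x3 → x3
[0c] 00 00 00 c4 → 0xc4000000
  opcode bits[31:25]=0x62: jz/J
  imm: (w>>0)&0x1ffffff=0x0 → #0

andi x0, #3608909; jz #8; load x3, x3; jz #0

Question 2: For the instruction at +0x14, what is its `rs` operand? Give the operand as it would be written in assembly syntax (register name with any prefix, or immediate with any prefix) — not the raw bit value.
[14] 00 00 a8 a5 → 0xa5a80000
  op=0xa5a80000>>25=0x52 ⇒ load (RR)
  rd@[24:22]=0x6 ⇒ x6
  rs@[21:19]=0x5 ⇒ x5

x5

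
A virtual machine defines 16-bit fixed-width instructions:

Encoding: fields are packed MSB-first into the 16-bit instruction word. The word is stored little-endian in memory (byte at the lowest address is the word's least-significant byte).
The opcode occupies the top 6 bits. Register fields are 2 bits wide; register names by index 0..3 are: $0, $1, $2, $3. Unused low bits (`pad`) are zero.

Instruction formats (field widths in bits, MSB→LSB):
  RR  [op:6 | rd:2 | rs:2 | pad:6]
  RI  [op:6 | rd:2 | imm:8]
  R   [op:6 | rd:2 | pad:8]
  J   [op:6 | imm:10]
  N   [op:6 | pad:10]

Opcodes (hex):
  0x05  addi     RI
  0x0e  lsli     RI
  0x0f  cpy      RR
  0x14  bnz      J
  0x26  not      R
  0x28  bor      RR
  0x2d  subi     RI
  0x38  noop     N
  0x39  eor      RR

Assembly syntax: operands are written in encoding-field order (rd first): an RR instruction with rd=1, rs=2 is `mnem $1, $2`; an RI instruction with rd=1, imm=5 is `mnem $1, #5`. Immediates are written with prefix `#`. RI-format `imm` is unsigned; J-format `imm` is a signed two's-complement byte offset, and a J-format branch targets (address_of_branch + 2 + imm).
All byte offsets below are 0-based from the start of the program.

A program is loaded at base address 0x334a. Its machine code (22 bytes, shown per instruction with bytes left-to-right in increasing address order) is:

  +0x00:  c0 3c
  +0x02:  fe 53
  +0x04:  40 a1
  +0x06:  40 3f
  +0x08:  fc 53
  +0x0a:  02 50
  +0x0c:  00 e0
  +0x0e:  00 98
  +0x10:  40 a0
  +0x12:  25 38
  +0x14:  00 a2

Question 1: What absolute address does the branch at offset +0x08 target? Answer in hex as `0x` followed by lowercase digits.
0x3350

off 0x08: read fc 53 as little → 0x53fc
  op=0x53fc>>10=0x14 ⇒ bnz (J)
  imm: (w>>0)&0x3ff=0x3fc (s10→-4) → #-4
  target = base 0x334a + off 0x08 + 2 + imm -4 = 0x3350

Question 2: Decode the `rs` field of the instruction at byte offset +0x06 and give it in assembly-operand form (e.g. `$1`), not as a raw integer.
[06] 40 3f → 0x3f40
  top 6b → 0xf → cpy [RR]
  [9:8] rd=3 = $3
  [7:6] rs=1 = $1

$1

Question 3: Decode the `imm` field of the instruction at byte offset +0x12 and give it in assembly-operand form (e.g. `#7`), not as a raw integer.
off 0x12: read 25 38 as little → 0x3825
  opcode bits[15:10]=0xe: lsli/RI
  rd@[9:8]=0x0 ⇒ $0
  imm@[7:0]=0x25 ⇒ #37

#37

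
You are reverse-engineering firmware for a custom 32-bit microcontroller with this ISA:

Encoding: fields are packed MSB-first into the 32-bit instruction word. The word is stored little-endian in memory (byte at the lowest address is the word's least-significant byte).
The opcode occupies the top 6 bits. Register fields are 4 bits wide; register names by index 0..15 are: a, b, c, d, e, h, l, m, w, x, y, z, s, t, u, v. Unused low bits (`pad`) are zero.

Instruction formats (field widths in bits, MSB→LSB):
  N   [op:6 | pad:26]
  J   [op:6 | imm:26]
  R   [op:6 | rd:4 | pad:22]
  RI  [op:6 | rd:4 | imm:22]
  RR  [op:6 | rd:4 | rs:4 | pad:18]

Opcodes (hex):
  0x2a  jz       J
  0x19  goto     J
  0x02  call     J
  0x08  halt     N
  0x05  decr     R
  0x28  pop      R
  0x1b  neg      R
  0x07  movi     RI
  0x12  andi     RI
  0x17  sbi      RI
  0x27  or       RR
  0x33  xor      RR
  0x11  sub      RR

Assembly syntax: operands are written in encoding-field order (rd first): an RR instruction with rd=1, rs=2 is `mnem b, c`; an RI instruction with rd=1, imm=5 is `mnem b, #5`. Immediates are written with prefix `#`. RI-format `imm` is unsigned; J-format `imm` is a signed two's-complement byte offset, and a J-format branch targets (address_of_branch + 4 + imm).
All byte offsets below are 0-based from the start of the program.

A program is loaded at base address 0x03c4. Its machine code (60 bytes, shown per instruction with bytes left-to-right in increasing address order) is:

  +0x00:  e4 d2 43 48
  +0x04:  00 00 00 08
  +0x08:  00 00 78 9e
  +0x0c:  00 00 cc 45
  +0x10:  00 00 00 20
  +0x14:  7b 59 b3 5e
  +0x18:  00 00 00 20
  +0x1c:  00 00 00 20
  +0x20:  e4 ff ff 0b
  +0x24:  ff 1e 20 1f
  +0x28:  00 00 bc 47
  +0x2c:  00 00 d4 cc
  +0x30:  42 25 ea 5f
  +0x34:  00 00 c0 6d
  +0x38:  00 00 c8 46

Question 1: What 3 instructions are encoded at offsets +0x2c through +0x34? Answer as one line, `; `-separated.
xor d, h; sbi v, #2762050; neg m

+0x2c: 00 00 d4 cc ⇒ word 0xccd40000 (little)
  top 6b → 0x33 → xor [RR]
  [25:22] rd=3 = d
  [21:18] rs=5 = h
+0x30: 42 25 ea 5f ⇒ word 0x5fea2542 (little)
  top 6b → 0x17 → sbi [RI]
  [25:22] rd=15 = v
  [21:0] imm=2762050 = #2762050
+0x34: 00 00 c0 6d ⇒ word 0x6dc00000 (little)
  top 6b → 0x1b → neg [R]
  [25:22] rd=7 = m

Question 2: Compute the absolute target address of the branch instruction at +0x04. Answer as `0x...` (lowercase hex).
off 0x04: read 00 00 00 08 as little → 0x08000000
  top 6b → 0x2 → call [J]
  imm: (w>>0)&0x3ffffff=0x0 → #0
  target = base 0x03c4 + off 0x04 + 4 + imm 0 = 0x03cc

0x03cc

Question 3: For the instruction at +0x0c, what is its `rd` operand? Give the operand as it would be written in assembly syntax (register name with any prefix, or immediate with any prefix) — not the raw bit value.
+0x0c: 00 00 cc 45 ⇒ word 0x45cc0000 (little)
  top 6b → 0x11 → sub [RR]
  rd@[25:22]=0x7 ⇒ m
  rs@[21:18]=0x3 ⇒ d

m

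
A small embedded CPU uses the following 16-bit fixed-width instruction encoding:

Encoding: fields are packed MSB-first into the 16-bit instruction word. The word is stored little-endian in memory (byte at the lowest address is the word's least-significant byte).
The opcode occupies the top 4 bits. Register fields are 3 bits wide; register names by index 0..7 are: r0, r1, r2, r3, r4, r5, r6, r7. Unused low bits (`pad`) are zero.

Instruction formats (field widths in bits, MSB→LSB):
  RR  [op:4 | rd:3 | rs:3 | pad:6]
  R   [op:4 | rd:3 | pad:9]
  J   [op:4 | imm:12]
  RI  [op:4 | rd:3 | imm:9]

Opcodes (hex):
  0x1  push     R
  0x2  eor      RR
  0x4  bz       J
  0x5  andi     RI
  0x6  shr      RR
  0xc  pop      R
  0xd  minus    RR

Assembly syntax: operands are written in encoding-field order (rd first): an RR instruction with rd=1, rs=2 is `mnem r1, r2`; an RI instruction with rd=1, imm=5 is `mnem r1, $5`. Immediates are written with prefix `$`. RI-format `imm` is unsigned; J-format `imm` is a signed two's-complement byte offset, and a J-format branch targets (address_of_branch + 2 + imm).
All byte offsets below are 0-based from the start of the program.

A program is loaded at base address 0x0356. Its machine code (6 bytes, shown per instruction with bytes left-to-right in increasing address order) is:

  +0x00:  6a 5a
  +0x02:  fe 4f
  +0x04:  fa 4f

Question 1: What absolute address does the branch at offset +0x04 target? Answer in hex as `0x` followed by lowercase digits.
0x0356

off 0x04: read fa 4f as little → 0x4ffa
  top 4b → 0x4 → bz [J]
  imm: (w>>0)&0xfff=0xffa (s12→-6) → $-6
  target = base 0x0356 + off 0x04 + 2 + imm -6 = 0x0356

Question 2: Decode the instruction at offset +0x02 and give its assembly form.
bz $-2

@+02  little-endian(fe 4f) = 0x4ffe
  op=0x4ffe>>12=0x4 ⇒ bz (J)
  imm: (w>>0)&0xfff=0xffe (s12→-2) → $-2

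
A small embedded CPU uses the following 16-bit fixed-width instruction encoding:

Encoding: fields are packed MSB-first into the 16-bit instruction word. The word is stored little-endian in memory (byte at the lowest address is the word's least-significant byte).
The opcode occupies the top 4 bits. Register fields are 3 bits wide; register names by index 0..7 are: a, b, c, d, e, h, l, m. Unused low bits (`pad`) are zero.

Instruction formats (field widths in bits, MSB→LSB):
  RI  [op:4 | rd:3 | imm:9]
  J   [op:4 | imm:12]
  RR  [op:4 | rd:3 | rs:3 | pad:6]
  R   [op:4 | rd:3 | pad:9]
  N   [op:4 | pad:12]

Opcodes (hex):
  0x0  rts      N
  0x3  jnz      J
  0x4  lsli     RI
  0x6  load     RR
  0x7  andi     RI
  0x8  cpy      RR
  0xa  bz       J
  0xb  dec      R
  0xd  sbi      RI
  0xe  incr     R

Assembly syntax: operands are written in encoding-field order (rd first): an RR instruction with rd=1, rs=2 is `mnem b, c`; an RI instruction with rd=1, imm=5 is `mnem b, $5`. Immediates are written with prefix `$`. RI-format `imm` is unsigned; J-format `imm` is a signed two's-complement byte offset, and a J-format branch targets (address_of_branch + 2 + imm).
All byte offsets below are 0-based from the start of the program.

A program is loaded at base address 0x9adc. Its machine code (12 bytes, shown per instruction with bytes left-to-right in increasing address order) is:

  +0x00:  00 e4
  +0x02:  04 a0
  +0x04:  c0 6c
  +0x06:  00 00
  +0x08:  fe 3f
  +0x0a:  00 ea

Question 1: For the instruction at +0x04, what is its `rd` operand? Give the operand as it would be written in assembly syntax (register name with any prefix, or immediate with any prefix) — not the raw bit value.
l

[04] c0 6c → 0x6cc0
  top 4b → 0x6 → load [RR]
  [11:9] rd=6 = l
  [8:6] rs=3 = d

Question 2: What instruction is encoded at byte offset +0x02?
off 0x02: read 04 a0 as little → 0xa004
  op=0xa004>>12=0xa ⇒ bz (J)
  imm@[11:0]=0x4 ⇒ $4

bz $4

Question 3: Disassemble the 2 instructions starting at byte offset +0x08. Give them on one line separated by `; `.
jnz $-2; incr h

off 0x08: read fe 3f as little → 0x3ffe
  op=0x3ffe>>12=0x3 ⇒ jnz (J)
  [11:0] imm=4094 (s12→-2) = $-2
off 0x0a: read 00 ea as little → 0xea00
  op=0xea00>>12=0xe ⇒ incr (R)
  [11:9] rd=5 = h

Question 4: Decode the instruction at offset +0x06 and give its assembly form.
rts

[06] 00 00 → 0x0000
  op=0x0000>>12=0x0 ⇒ rts (N)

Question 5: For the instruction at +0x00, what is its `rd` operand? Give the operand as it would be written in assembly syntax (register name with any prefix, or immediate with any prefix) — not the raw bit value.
c

+0x00: 00 e4 ⇒ word 0xe400 (little)
  top 4b → 0xe → incr [R]
  [11:9] rd=2 = c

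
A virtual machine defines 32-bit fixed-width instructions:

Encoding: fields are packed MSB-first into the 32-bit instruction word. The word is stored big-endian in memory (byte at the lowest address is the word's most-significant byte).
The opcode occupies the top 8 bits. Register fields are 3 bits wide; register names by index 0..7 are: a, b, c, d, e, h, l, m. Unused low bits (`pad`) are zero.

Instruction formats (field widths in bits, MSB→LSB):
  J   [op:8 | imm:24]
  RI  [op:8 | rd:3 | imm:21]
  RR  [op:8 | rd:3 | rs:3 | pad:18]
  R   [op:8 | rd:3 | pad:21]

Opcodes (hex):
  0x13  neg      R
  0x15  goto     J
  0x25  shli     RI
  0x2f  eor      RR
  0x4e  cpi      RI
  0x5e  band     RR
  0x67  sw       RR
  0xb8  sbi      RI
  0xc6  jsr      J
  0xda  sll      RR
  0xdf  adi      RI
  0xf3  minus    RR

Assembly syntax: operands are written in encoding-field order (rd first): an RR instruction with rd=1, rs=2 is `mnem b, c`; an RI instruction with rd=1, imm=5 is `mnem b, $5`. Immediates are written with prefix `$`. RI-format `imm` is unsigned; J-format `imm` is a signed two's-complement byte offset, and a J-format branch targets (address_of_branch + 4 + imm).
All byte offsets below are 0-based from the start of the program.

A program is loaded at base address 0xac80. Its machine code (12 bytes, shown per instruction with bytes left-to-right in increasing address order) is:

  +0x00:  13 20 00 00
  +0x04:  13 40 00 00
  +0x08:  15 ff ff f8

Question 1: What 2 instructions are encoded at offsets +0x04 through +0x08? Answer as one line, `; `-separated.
neg c; goto $-8

off 0x04: read 13 40 00 00 as big → 0x13400000
  top 8b → 0x13 → neg [R]
  rd@[23:21]=0x2 ⇒ c
off 0x08: read 15 ff ff f8 as big → 0x15fffff8
  top 8b → 0x15 → goto [J]
  imm@[23:0]=0xfffff8 (s24→-8) ⇒ $-8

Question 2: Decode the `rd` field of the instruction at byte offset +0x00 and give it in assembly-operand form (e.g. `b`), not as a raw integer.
off 0x00: read 13 20 00 00 as big → 0x13200000
  opcode bits[31:24]=0x13: neg/R
  rd@[23:21]=0x1 ⇒ b

b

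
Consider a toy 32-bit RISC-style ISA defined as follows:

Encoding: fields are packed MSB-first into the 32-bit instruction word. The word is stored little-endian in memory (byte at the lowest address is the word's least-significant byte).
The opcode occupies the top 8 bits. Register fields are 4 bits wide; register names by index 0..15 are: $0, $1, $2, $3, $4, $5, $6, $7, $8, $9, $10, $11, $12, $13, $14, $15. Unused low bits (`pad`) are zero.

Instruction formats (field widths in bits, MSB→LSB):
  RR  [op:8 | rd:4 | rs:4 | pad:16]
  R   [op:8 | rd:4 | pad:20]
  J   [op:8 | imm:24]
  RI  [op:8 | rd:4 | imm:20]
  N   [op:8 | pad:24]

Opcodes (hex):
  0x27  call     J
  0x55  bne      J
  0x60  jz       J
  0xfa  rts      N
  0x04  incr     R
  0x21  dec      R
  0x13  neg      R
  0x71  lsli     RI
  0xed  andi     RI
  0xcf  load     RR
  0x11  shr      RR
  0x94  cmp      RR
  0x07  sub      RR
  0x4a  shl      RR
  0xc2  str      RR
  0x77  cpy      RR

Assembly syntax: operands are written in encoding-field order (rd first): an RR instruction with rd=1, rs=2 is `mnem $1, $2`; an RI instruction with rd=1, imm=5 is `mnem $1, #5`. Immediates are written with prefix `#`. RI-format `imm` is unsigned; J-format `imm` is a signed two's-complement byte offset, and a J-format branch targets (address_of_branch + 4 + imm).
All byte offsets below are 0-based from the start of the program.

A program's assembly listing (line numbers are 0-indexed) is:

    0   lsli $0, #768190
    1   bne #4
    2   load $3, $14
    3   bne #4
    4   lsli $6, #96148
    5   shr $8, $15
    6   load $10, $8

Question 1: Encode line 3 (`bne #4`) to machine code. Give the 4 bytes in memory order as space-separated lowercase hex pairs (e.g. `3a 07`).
L3: bne op=0x55:8|imm=4:24 ⇒ 0x55000004 ⇒ little 04 00 00 55

04 00 00 55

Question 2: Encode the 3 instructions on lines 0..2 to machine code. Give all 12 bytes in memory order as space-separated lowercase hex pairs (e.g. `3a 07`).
line 0 (lsli): pack op=0x71:8|rd=0:4|imm=768190:20 = 0x710bb8be; little→ be b8 0b 71
line 1 (bne): pack op=0x55:8|imm=4:24 = 0x55000004; little→ 04 00 00 55
line 2 (load): pack op=0xcf:8|rd=3:4|rs=14:4|pad=0:16 = 0xcf3e0000; little→ 00 00 3e cf

be b8 0b 71 04 00 00 55 00 00 3e cf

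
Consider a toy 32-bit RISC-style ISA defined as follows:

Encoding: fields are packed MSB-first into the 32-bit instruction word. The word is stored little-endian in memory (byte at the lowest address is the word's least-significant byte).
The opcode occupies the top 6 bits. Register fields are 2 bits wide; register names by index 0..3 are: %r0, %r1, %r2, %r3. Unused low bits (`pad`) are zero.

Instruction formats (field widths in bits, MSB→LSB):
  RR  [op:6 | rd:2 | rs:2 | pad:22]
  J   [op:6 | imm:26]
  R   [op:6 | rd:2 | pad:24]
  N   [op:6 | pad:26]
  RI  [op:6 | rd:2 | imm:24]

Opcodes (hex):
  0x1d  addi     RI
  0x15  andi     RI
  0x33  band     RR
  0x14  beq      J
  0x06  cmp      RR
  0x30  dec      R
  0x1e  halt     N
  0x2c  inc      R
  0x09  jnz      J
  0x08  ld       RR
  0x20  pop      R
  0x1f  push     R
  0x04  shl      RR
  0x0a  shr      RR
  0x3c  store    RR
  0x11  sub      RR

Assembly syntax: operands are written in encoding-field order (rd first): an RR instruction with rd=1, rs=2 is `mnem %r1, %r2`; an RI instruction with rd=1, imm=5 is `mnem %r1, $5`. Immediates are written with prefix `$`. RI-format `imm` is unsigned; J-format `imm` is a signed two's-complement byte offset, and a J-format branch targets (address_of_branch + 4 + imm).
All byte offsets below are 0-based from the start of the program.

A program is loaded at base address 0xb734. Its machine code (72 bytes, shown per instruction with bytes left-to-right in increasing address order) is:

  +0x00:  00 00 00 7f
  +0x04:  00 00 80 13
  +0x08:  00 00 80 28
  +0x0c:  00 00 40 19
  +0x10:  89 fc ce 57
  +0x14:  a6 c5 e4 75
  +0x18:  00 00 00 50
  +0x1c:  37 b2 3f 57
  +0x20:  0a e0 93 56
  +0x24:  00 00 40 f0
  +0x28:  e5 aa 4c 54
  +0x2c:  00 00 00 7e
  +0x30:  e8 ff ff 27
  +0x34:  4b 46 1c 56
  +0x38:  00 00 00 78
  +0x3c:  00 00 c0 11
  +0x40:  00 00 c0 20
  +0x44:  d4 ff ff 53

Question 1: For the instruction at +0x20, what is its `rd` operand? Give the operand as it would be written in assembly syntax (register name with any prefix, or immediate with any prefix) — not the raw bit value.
%r2

+0x20: 0a e0 93 56 ⇒ word 0x5693e00a (little)
  top 6b → 0x15 → andi [RI]
  [25:24] rd=2 = %r2
  [23:0] imm=9691146 = $9691146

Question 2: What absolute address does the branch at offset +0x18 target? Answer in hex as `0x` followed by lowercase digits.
0xb750

off 0x18: read 00 00 00 50 as little → 0x50000000
  top 6b → 0x14 → beq [J]
  imm: (w>>0)&0x3ffffff=0x0 → $0
  target = base 0xb734 + off 0x18 + 4 + imm 0 = 0xb750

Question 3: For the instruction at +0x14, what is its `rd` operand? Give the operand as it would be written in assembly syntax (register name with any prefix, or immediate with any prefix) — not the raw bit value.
off 0x14: read a6 c5 e4 75 as little → 0x75e4c5a6
  top 6b → 0x1d → addi [RI]
  rd: (w>>24)&0x3=0x1 → %r1
  imm: (w>>0)&0xffffff=0xe4c5a6 → $14992806

%r1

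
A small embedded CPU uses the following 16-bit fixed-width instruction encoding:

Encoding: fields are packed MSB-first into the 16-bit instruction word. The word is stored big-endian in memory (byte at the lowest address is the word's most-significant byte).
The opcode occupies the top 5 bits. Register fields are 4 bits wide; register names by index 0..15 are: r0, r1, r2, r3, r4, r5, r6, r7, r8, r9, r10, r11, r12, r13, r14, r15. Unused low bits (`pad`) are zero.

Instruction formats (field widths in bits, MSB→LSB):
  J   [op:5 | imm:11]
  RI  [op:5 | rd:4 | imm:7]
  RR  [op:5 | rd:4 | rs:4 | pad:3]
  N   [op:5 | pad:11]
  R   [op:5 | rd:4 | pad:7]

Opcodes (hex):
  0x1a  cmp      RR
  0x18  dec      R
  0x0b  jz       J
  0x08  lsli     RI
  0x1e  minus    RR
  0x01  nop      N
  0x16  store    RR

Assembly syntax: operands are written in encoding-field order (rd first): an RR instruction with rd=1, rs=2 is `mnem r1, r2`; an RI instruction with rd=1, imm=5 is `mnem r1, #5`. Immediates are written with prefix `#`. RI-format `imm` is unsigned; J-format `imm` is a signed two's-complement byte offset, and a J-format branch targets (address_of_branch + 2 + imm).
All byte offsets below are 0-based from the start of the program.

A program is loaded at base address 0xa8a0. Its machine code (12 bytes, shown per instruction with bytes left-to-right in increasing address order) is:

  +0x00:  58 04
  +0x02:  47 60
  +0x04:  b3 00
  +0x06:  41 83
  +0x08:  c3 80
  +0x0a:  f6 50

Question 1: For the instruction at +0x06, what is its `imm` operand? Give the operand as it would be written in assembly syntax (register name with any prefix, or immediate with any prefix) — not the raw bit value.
+0x06: 41 83 ⇒ word 0x4183 (big)
  opcode bits[15:11]=0x8: lsli/RI
  [10:7] rd=3 = r3
  [6:0] imm=3 = #3

#3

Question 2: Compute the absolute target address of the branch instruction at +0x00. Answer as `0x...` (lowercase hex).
0xa8a6

@+00  big-endian(58 04) = 0x5804
  op=0x5804>>11=0xb ⇒ jz (J)
  [10:0] imm=4 = #4
  target = base 0xa8a0 + off 0x00 + 2 + imm 4 = 0xa8a6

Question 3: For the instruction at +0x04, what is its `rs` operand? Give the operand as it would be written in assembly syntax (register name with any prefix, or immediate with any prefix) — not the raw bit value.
@+04  big-endian(b3 00) = 0xb300
  op=0xb300>>11=0x16 ⇒ store (RR)
  rd: (w>>7)&0xf=0x6 → r6
  rs: (w>>3)&0xf=0x0 → r0

r0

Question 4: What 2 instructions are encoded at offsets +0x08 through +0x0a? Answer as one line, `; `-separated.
dec r7; minus r12, r10

off 0x08: read c3 80 as big → 0xc380
  op=0xc380>>11=0x18 ⇒ dec (R)
  rd@[10:7]=0x7 ⇒ r7
off 0x0a: read f6 50 as big → 0xf650
  op=0xf650>>11=0x1e ⇒ minus (RR)
  rd@[10:7]=0xc ⇒ r12
  rs@[6:3]=0xa ⇒ r10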